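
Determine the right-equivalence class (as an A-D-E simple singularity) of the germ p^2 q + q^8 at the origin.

The Hessian of f at 0 has rank 0. Corank 2; j^3 = p^2*q has shape L^2 M (L != M), so D-series; mu = 9 gives D_9.

D_9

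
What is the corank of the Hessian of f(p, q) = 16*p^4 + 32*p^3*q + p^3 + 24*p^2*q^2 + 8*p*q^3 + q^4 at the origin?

2

The Hessian at 0 is [[0, 0], [0, 0]] of rank 0; hence corank 2.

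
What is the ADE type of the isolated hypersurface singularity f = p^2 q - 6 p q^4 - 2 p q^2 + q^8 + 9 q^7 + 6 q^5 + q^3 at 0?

The Hessian of f at 0 is [[0, 0], [0, 0]] with rank 0, so corank 2. A Groebner basis of the Jacobian ideal J(f) in C{p,q} is {p^2*q^2 - 16*p^2*q/27 - 2*p^2/3 + 32*p*q^2/27 + p*q - 16*q^3/27 - q^2/3, -8*p^2*q/27 - p^2/3 + p*q^3 + 16*p*q^2/27 + p*q/3 - 8*q^3/27, -p*q/3 + q^4 + q^2/3, p^3 - 3*p^2*q + 3*p*q^2 - q^3}; counting standard monomials gives mu = 9. Corank 2; j^3 = q*(p - q)^2 has shape L^2 M (L != M), so D-series; mu = 9 gives D_9.

D_{9}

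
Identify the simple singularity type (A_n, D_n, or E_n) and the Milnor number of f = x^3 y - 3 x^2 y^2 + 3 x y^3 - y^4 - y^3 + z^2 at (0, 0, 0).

The Hessian of f at 0 is [[0, 0, 0], [0, 0, 0], [0, 0, 2]] with rank 1, so corank 2. A Groebner basis of the Jacobian ideal J(f) in C{x,y,z} is {x^3 - 3*x*y^2 - 3*y^2, x^2*y - 2*x*y^2, y^3, z}; counting standard monomials gives mu = 7. Corank 2; j^3 = -y^3 is a perfect cube, so E-series; the 4-jet and mu = 7 give E_7.

Type E7, Milnor number mu = 7.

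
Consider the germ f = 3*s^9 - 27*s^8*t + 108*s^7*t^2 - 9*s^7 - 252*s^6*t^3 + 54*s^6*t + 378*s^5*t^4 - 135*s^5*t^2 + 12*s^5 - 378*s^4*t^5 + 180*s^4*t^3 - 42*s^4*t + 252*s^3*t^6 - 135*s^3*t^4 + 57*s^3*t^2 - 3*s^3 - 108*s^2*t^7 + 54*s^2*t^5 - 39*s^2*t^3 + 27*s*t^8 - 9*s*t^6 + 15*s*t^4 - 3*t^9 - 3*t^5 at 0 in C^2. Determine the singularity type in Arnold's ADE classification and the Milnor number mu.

The Hessian of f at 0 has rank 0. Corank 2; j^3 = -3*s^3 is a perfect cube, so E-series; the 5-jet and mu = 8 give E_8.

Type E_{8}, Milnor number mu = 8.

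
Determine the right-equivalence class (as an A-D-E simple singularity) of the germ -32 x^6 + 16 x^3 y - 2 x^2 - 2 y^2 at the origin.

A1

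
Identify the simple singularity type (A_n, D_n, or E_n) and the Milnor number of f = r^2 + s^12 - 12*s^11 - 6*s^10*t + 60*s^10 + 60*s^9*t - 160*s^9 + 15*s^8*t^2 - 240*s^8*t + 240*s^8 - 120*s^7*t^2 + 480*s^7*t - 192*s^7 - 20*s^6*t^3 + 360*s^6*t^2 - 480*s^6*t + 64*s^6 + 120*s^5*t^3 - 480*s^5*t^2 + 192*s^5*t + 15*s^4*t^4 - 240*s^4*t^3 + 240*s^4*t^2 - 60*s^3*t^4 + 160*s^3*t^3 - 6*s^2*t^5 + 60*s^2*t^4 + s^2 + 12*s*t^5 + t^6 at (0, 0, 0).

The Hessian of f at 0 has rank 2. Corank 1: A-series; mu = 5 gives A_5.

Type A5, Milnor number mu = 5.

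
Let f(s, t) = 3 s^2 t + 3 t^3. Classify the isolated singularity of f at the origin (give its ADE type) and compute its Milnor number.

Type D_4, Milnor number mu = 4.

The Hessian of f at 0 has rank 0. Corank 2; j^3 = 3*t*(s^2 + t^2) splits into three distinct lines over C (the quadratic factor has nonzero discriminant), so D_4.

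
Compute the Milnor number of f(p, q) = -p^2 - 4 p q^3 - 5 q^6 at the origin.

5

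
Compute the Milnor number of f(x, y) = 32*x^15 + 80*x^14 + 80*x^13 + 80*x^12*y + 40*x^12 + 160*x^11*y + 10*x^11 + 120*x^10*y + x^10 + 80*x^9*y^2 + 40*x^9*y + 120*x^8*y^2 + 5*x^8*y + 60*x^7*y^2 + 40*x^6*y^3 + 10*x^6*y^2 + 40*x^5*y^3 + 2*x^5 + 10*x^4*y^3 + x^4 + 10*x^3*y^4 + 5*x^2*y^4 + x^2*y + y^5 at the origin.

6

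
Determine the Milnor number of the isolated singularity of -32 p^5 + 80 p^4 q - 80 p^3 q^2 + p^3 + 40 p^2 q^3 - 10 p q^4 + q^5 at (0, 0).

8

The Hessian of f at 0 has rank 0. Corank 2; j^3 = p^3 is a perfect cube, so E-series; the 5-jet and mu = 8 give E_8.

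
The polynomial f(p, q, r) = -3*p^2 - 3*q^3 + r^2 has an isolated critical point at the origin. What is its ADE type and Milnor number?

Type A_{2}, Milnor number mu = 2.

The Hessian of f at 0 has rank 2. Corank 1: A-series; mu = 2 gives A_2.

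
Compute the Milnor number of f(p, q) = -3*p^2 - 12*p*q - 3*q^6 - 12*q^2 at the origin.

5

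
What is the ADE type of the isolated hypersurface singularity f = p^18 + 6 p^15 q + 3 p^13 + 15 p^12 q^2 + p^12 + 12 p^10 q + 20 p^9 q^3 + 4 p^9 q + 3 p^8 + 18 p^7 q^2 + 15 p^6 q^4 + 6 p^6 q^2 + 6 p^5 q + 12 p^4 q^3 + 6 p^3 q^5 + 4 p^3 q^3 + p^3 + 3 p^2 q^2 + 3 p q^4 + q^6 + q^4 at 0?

E_6

The Hessian of f at 0 has rank 0. Corank 2; j^3 = p^3 is a perfect cube, so E-series; the 4-jet and mu = 6 give E_6.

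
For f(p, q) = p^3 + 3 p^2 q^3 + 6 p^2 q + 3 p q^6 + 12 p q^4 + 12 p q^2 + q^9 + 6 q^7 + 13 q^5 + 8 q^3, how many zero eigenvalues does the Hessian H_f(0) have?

Hessian at 0 has rank 0.

2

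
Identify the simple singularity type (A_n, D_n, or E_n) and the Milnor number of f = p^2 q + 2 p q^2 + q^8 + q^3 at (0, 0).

Type D_{9}, Milnor number mu = 9.

The Hessian of f at 0 is [[0, 0], [0, 0]] with rank 0, so corank 2. A Groebner basis of the Jacobian ideal J(f) in C{p,q} is {p^2/8 + q^7 - q^2/8, p^3 + q^3, p*q + q^2}; counting standard monomials gives mu = 9. Corank 2; j^3 = q*(p + q)^2 has shape L^2 M (L != M), so D-series; mu = 9 gives D_9.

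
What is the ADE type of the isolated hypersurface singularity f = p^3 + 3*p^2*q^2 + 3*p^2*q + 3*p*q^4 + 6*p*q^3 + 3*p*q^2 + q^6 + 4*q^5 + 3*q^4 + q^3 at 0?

E_{8}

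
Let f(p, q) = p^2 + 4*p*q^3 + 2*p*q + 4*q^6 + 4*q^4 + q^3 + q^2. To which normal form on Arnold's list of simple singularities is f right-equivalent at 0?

A2

The Hessian of f at 0 has rank 1. Corank 1: A-series; mu = 2 gives A_2.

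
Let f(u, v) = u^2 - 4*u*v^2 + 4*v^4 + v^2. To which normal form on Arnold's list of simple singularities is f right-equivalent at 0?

The Hessian of f at 0 is [[2, 0], [0, 2]] with rank 2, so corank 0. A Groebner basis of the Jacobian ideal J(f) in C{u,v} is {u, v}; counting standard monomials gives mu = 1. Corank 0: nondegenerate Morse point, so A_1.

A1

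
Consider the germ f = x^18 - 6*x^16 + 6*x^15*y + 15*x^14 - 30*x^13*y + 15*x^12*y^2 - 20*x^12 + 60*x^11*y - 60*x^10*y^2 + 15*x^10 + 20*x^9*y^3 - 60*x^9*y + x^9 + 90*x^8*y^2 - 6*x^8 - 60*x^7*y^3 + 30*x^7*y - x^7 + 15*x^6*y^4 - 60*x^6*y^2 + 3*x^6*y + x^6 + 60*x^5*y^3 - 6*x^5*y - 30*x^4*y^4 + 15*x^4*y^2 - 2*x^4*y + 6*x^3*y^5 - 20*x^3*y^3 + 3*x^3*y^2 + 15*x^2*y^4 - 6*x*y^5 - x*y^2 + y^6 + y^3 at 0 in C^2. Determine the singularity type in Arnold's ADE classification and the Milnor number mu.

Type D_{7}, Milnor number mu = 7.

The Hessian of f at 0 is [[0, 0], [0, 0]] with rank 0, so corank 2. A Groebner basis of the Jacobian ideal J(f) in C{x,y} is {x^4 + x*y - y^2, x^2*y + y^2/6, x*y^2, y^3}; counting standard monomials gives mu = 7. Corank 2; j^3 = -y^2*(x - y) has shape L^2 M (L != M), so D-series; mu = 7 gives D_7.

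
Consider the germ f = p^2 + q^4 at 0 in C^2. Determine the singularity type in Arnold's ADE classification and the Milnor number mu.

Type A_3, Milnor number mu = 3.

The Hessian of f at 0 is [[2, 0], [0, 0]] with rank 1, so corank 1. A Groebner basis of the Jacobian ideal J(f) in C{p,q} is {q^3, p}; counting standard monomials gives mu = 3. Corank 1: A-series; mu = 3 gives A_3.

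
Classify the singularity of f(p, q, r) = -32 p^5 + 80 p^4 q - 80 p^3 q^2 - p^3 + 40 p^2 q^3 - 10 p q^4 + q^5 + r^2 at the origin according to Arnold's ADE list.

E_{8}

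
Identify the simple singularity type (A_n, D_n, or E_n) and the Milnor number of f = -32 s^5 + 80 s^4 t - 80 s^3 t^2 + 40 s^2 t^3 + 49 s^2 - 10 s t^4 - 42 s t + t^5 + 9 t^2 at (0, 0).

The Hessian of f at 0 has rank 1. Corank 1: A-series; mu = 4 gives A_4.

Type A_{4}, Milnor number mu = 4.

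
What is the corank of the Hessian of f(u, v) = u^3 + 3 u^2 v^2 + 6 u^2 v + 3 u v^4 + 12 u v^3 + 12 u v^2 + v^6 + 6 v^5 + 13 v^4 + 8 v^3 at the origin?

2

Hessian at 0 has rank 0.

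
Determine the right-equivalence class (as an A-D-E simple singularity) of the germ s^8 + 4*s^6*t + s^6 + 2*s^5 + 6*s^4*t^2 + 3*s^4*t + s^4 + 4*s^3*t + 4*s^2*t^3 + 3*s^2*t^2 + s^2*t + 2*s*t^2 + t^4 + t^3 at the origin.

D5

The Hessian of f at 0 has rank 0. Corank 2; j^3 = t*(s + t)^2 has shape L^2 M (L != M), so D-series; mu = 5 gives D_5.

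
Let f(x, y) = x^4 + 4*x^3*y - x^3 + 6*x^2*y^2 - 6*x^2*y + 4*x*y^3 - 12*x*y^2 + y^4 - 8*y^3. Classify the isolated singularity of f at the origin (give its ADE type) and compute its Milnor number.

Type E_{6}, Milnor number mu = 6.

The Hessian of f at 0 is [[0, 0], [0, 0]] with rank 0, so corank 2. A Groebner basis of the Jacobian ideal J(f) in C{x,y} is {y^4, x*y^2 + 5*y^3/3, x^2 + 4*x*y + 4*y^2}; counting standard monomials gives mu = 6. Corank 2; j^3 = -(x + 2*y)^3 is a perfect cube, so E-series; the 4-jet and mu = 6 give E_6.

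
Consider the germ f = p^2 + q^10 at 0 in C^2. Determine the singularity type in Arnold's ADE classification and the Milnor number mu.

Type A9, Milnor number mu = 9.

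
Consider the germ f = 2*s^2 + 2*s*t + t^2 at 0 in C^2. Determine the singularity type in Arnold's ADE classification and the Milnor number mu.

Type A_{1}, Milnor number mu = 1.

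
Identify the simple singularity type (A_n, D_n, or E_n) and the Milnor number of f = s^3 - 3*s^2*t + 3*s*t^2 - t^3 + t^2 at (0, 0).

Type A_2, Milnor number mu = 2.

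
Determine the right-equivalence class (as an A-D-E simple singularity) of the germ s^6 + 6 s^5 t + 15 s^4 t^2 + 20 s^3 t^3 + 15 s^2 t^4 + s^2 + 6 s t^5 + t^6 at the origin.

The Hessian of f at 0 has rank 1. Corank 1: A-series; mu = 5 gives A_5.

A5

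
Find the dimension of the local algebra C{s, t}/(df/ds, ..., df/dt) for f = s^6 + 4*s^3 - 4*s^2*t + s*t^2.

The Hessian of f at 0 has rank 0. Corank 2; j^3 = s*(2*s - t)^2 has shape L^2 M (L != M), so D-series; mu = 7 gives D_7.

7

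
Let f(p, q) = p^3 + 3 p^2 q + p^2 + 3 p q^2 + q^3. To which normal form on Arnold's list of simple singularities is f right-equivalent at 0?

The Hessian of f at 0 has rank 1. Corank 1: A-series; mu = 2 gives A_2.

A2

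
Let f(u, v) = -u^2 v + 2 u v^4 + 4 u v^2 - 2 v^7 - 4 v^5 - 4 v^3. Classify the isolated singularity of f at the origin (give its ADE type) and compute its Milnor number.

Type D_{8}, Milnor number mu = 8.

The Hessian of f at 0 is [[0, 0], [0, 0]] with rank 0, so corank 2. A Groebner basis of the Jacobian ideal J(f) in C{u,v} is {u^2/6 + u*v^3 - 8*u*v/3 + 14*v^2/3, -u*v + v^4 + 2*v^2, u^3 - 12*u*v^2 + 16*v^3, u^2*v - 4*u*v^2 + 4*v^3}; counting standard monomials gives mu = 8. Corank 2; j^3 = -v*(u - 2*v)^2 has shape L^2 M (L != M), so D-series; mu = 8 gives D_8.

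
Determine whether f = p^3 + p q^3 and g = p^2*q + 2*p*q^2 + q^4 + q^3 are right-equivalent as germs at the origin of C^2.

No.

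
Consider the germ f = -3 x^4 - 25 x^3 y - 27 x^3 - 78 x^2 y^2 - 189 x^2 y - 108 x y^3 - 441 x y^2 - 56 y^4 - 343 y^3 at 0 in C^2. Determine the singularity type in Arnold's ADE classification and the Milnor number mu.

The Hessian of f at 0 has rank 0. Corank 2; j^3 = -(3*x + 7*y)^3 is a perfect cube, so E-series; the 4-jet and mu = 7 give E_7.

Type E7, Milnor number mu = 7.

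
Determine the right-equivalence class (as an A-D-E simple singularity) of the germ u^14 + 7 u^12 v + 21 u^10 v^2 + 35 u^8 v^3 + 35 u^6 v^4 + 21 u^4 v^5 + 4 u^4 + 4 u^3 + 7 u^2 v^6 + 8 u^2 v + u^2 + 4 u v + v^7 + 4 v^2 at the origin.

A_6

The Hessian of f at 0 has rank 1. Corank 1: A-series; mu = 6 gives A_6.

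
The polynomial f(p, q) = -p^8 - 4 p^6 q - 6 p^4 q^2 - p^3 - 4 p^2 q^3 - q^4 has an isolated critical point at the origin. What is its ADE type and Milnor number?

Type E6, Milnor number mu = 6.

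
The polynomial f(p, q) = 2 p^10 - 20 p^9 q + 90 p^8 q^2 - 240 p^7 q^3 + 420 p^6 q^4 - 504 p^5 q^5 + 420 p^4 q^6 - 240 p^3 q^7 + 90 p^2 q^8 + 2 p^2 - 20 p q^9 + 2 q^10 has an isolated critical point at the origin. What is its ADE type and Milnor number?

Type A_9, Milnor number mu = 9.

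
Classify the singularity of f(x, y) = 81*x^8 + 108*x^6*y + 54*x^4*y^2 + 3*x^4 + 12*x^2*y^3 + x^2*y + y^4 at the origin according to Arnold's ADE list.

The Hessian of f at 0 has rank 0. Corank 2; j^3 = x^2*y has shape L^2 M (L != M), so D-series; mu = 5 gives D_5.

D_{5}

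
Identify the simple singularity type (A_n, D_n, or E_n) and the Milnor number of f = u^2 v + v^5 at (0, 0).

Type D_6, Milnor number mu = 6.

The Hessian of f at 0 has rank 0. Corank 2; j^3 = u^2*v has shape L^2 M (L != M), so D-series; mu = 6 gives D_6.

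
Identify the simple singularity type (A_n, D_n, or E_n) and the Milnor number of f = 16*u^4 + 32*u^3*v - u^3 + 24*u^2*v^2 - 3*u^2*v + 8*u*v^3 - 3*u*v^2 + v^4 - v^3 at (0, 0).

The Hessian of f at 0 is [[0, 0], [0, 0]] with rank 0, so corank 2. A Groebner basis of the Jacobian ideal J(f) in C{u,v} is {v^4, u*v^2 + 5*v^3/6, u^2 + 2*u*v + v^2}; counting standard monomials gives mu = 6. Corank 2; j^3 = -(u + v)^3 is a perfect cube, so E-series; the 4-jet and mu = 6 give E_6.

Type E6, Milnor number mu = 6.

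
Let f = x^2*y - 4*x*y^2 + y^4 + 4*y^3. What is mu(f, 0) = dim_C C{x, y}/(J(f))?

The Hessian of f at 0 has rank 0. Corank 2; j^3 = y*(x - 2*y)^2 has shape L^2 M (L != M), so D-series; mu = 5 gives D_5.

5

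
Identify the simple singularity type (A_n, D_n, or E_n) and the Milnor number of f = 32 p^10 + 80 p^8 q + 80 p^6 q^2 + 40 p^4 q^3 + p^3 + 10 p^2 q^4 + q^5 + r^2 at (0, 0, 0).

Type E_{8}, Milnor number mu = 8.

The Hessian of f at 0 has rank 1. Corank 2; j^3 = p^3 is a perfect cube, so E-series; the 5-jet and mu = 8 give E_8.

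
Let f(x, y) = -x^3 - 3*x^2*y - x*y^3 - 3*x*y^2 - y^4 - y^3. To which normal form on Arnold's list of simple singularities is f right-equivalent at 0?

The Hessian of f at 0 has rank 0. Corank 2; j^3 = -(x + y)^3 is a perfect cube, so E-series; the 4-jet and mu = 7 give E_7.

E_7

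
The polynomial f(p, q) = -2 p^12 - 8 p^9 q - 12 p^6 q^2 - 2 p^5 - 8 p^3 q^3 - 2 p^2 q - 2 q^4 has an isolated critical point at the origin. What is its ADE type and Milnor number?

Type D_{5}, Milnor number mu = 5.

The Hessian of f at 0 has rank 0. Corank 2; j^3 = -2*p^2*q has shape L^2 M (L != M), so D-series; mu = 5 gives D_5.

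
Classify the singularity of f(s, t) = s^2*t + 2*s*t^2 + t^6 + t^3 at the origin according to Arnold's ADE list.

The Hessian of f at 0 has rank 0. Corank 2; j^3 = t*(s + t)^2 has shape L^2 M (L != M), so D-series; mu = 7 gives D_7.

D7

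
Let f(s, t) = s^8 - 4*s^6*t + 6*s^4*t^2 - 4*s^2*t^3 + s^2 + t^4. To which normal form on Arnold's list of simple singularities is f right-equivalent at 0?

A_3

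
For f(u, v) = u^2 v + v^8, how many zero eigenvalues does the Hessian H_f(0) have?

Hessian at 0 has rank 0.

2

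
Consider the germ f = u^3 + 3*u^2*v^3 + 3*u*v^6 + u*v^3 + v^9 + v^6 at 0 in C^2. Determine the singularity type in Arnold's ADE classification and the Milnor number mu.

The Hessian of f at 0 is [[0, 0], [0, 0]] with rank 0, so corank 2. A Groebner basis of the Jacobian ideal J(f) in C{u,v} is {u^3, u*v^2, 3*u^2 + v^3}; counting standard monomials gives mu = 7. Corank 2; j^3 = u^3 is a perfect cube, so E-series; the 4-jet and mu = 7 give E_7.

Type E7, Milnor number mu = 7.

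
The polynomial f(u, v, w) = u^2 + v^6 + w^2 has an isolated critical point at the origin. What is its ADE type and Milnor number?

The Hessian of f at 0 is [[2, 0, 0], [0, 0, 0], [0, 0, 2]] with rank 2, so corank 1. A Groebner basis of the Jacobian ideal J(f) in C{u,v,w} is {v^5, u, w}; counting standard monomials gives mu = 5. Corank 1: A-series; mu = 5 gives A_5.

Type A_5, Milnor number mu = 5.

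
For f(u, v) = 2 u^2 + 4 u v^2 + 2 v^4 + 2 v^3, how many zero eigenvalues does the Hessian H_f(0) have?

1

The Hessian at 0 is [[4, 0], [0, 0]] of rank 1; hence corank 1.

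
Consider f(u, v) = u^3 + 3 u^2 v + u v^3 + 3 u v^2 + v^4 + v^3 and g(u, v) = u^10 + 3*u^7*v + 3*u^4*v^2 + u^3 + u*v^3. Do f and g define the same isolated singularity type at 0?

Yes.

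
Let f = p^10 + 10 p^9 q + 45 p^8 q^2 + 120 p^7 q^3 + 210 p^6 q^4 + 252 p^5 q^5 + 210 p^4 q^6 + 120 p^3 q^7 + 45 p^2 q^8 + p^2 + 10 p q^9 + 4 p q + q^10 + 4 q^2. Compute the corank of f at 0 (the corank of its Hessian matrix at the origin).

Hessian at 0 has rank 1.

1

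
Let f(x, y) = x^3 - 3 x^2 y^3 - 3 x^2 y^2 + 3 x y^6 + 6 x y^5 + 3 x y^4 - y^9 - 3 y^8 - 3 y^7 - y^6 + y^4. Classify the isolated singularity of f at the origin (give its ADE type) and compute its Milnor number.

The Hessian of f at 0 has rank 0. Corank 2; j^3 = x^3 is a perfect cube, so E-series; the 4-jet and mu = 6 give E_6.

Type E_{6}, Milnor number mu = 6.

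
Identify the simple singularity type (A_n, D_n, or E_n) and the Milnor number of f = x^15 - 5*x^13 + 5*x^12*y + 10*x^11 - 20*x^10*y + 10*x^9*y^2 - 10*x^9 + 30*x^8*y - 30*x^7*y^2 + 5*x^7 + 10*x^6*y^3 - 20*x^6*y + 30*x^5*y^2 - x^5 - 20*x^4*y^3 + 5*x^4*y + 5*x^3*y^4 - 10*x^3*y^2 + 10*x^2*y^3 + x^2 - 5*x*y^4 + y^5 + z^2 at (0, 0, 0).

The Hessian of f at 0 is [[2, 0, 0], [0, 0, 0], [0, 0, 2]] with rank 2, so corank 1. A Groebner basis of the Jacobian ideal J(f) in C{x,y,z} is {y^4, x, z}; counting standard monomials gives mu = 4. Corank 1: A-series; mu = 4 gives A_4.

Type A_{4}, Milnor number mu = 4.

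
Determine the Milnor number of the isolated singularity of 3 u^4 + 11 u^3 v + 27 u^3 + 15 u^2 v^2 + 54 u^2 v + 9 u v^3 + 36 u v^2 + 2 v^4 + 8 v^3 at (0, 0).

The Hessian of f at 0 has rank 0. Corank 2; j^3 = (3*u + 2*v)^3 is a perfect cube, so E-series; the 4-jet and mu = 7 give E_7.

7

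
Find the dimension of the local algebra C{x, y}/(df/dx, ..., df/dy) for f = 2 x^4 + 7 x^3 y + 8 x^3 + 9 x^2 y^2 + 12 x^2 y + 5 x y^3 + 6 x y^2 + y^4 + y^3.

7

The Hessian of f at 0 has rank 0. Corank 2; j^3 = (2*x + y)^3 is a perfect cube, so E-series; the 4-jet and mu = 7 give E_7.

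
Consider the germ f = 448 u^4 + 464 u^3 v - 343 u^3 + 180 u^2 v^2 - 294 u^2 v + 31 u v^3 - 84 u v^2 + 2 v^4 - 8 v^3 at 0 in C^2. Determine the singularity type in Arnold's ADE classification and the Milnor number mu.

The Hessian of f at 0 is [[0, 0], [0, 0]] with rank 0, so corank 2. A Groebner basis of the Jacobian ideal J(f) in C{u,v} is {17294403*u^2/16 + 2470629*u*v/4 + v^4 + 343*v^3/16 + 352947*v^2/4, u^3 - 2205*u^2/8 - 315*u*v/2 + v^3/56 - 45*v^2/2, u^2*v + 10633*u^2/16 + 1519*u*v/4 - 23*v^3/336 + 217*v^2/4, -2401*u^2/2 + u*v^2 - 686*u*v + 11*v^3/42 - 98*v^2}; counting standard monomials gives mu = 7. Corank 2; j^3 = -(7*u + 2*v)^3 is a perfect cube, so E-series; the 4-jet and mu = 7 give E_7.

Type E_{7}, Milnor number mu = 7.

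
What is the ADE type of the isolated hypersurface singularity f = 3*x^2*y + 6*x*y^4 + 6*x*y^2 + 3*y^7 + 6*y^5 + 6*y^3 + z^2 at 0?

D_{4}

The Hessian of f at 0 has rank 1. Corank 2; j^3 = 3*y*(x^2 + 2*x*y + 2*y^2) splits into three distinct lines over C (the quadratic factor has nonzero discriminant), so D_4.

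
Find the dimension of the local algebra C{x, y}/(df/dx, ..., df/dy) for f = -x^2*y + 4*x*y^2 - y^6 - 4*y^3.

7

The Hessian of f at 0 is [[0, 0], [0, 0]] with rank 0, so corank 2. A Groebner basis of the Jacobian ideal J(f) in C{x,y} is {x^2/6 + y^5 - 2*y^2/3, x^3 - 8*y^3, x*y - 2*y^2}; counting standard monomials gives mu = 7. Corank 2; j^3 = -y*(x - 2*y)^2 has shape L^2 M (L != M), so D-series; mu = 7 gives D_7.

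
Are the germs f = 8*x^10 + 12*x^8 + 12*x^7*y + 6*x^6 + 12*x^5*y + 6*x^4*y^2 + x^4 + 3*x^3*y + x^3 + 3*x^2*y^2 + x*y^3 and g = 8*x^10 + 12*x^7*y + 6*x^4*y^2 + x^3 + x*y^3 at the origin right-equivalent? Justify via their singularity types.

Yes.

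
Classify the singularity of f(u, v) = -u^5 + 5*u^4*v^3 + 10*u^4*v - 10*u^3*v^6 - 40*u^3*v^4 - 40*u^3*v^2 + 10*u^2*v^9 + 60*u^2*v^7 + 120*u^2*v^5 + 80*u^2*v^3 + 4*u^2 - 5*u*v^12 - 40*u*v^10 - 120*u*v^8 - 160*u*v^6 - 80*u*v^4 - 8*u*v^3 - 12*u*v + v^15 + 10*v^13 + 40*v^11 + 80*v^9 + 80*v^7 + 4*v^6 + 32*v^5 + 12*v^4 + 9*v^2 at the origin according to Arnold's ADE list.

A4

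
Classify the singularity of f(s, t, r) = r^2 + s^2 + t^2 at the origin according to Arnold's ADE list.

The Hessian of f at 0 has rank 3. Corank 0: nondegenerate Morse point, so A_1.

A1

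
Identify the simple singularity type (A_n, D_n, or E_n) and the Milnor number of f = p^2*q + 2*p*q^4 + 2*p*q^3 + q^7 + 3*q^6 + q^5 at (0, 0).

Type D7, Milnor number mu = 7.

The Hessian of f at 0 has rank 0. Corank 2; j^3 = p^2*q has shape L^2 M (L != M), so D-series; mu = 7 gives D_7.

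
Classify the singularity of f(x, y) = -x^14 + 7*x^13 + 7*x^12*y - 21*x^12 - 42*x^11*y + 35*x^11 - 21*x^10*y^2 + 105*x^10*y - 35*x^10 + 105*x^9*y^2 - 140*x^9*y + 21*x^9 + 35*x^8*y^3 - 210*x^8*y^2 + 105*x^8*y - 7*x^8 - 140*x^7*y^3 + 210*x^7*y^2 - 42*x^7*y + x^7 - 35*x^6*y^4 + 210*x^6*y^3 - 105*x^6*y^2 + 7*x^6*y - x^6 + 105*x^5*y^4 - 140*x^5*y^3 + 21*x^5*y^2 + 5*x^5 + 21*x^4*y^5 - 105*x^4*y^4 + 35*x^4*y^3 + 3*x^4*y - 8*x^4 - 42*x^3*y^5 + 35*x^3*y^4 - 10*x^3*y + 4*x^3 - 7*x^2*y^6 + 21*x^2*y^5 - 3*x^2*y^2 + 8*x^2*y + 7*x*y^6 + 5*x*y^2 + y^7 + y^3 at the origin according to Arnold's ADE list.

The Hessian of f at 0 has rank 0. Corank 2; j^3 = (x + y)*(2*x + y)^2 has shape L^2 M (L != M), so D-series; mu = 8 gives D_8.

D8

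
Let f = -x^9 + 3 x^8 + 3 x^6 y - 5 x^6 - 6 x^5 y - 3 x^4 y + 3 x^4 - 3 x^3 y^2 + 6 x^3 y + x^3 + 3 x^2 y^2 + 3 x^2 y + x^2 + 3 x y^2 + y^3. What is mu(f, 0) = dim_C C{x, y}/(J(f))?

2

The Hessian of f at 0 has rank 1. Corank 1: A-series; mu = 2 gives A_2.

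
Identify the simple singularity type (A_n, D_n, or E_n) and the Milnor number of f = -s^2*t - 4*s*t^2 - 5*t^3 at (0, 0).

Type D_4, Milnor number mu = 4.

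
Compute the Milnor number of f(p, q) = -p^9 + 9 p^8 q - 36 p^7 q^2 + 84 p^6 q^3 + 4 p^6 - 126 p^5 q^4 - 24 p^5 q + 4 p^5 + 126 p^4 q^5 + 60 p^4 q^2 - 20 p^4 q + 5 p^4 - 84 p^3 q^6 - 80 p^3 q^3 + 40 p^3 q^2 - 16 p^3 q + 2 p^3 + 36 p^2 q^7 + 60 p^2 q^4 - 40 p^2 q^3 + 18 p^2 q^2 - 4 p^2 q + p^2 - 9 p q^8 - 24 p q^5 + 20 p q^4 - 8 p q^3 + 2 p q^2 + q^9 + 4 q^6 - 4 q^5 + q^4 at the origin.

The Hessian of f at 0 has rank 1. Corank 1: A-series; mu = 8 gives A_8.

8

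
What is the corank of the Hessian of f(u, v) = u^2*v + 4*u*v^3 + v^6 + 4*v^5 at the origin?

2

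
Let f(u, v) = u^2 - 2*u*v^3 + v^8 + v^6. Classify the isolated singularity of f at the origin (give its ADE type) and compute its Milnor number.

Type A_{7}, Milnor number mu = 7.

The Hessian of f at 0 has rank 1. Corank 1: A-series; mu = 7 gives A_7.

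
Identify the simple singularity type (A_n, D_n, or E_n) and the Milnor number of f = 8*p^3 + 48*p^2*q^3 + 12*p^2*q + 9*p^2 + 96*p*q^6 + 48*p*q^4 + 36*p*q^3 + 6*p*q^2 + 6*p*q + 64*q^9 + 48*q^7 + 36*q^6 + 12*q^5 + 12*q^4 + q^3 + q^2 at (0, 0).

The Hessian of f at 0 is [[18, 6], [6, 2]] with rank 1, so corank 1. A Groebner basis of the Jacobian ideal J(f) in C{p,q} is {q^2, p + q/3}; counting standard monomials gives mu = 2. Corank 1: A-series; mu = 2 gives A_2.

Type A2, Milnor number mu = 2.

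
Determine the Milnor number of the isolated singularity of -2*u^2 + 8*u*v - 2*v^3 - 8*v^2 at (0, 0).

The Hessian of f at 0 has rank 1. Corank 1: A-series; mu = 2 gives A_2.

2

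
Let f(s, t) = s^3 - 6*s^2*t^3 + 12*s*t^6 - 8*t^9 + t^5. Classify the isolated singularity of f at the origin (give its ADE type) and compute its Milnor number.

Type E_{8}, Milnor number mu = 8.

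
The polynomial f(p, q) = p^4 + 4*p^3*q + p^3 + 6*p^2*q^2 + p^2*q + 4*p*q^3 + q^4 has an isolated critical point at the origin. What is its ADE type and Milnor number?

Type D_{5}, Milnor number mu = 5.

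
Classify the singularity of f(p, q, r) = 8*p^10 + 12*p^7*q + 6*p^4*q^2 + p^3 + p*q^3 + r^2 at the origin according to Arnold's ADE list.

E_7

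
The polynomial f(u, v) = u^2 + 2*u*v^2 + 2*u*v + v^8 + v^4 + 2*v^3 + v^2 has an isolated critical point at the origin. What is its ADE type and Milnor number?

Type A7, Milnor number mu = 7.

The Hessian of f at 0 has rank 1. Corank 1: A-series; mu = 7 gives A_7.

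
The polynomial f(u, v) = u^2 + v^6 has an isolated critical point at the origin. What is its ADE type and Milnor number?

Type A5, Milnor number mu = 5.

The Hessian of f at 0 has rank 1. Corank 1: A-series; mu = 5 gives A_5.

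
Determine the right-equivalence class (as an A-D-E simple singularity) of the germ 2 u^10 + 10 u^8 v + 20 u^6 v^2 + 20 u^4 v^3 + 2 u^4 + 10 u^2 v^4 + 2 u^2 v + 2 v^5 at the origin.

D6

The Hessian of f at 0 is [[0, 0], [0, 0]] with rank 0, so corank 2. A Groebner basis of the Jacobian ideal J(f) in C{u,v} is {u^2/5 + v^4, u^3, u*v}; counting standard monomials gives mu = 6. Corank 2; j^3 = 2*u^2*v has shape L^2 M (L != M), so D-series; mu = 6 gives D_6.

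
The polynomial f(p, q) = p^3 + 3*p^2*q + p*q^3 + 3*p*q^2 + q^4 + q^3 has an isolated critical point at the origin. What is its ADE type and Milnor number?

Type E_{7}, Milnor number mu = 7.

The Hessian of f at 0 has rank 0. Corank 2; j^3 = (p + q)^3 is a perfect cube, so E-series; the 4-jet and mu = 7 give E_7.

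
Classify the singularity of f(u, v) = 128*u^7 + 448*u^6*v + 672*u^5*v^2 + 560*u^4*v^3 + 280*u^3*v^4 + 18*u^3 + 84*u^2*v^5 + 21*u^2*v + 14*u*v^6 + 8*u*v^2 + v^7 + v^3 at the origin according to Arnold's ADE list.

D8

The Hessian of f at 0 has rank 0. Corank 2; j^3 = (2*u + v)*(3*u + v)^2 has shape L^2 M (L != M), so D-series; mu = 8 gives D_8.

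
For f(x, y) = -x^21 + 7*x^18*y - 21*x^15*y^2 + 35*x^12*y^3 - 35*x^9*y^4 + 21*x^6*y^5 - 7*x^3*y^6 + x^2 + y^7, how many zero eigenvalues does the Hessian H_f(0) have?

1

Hessian at 0 has rank 1.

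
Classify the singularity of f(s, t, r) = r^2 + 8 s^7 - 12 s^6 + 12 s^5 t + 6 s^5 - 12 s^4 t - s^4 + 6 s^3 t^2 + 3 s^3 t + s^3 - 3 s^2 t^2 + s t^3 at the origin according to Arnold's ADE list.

E_{7}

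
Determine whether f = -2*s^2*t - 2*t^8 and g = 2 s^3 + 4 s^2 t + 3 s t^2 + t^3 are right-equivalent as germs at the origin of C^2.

No.

The Hessian of f at 0 has rank 0. Corank 2; j^3 = -2*s^2*t has shape L^2 M (L != M), so D-series; mu = 9 gives D_9. The Hessian of g at 0 has rank 0. Corank 2; j^3 = (s + t)*(2*s^2 + 2*s*t + t^2) splits into three distinct lines over C (the quadratic factor has nonzero discriminant), so D_4. f is D_9 but g is D_4, hence not right-equivalent.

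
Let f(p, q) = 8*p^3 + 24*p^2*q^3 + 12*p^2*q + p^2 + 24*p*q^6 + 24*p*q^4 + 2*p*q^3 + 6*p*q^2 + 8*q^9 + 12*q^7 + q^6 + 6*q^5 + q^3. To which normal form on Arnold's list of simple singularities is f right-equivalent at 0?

A_2

The Hessian of f at 0 has rank 1. Corank 1: A-series; mu = 2 gives A_2.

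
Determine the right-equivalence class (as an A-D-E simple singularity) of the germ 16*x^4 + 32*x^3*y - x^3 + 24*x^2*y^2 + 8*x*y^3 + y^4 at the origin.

E6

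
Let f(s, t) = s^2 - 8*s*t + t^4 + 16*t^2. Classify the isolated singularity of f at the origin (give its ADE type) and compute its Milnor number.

Type A3, Milnor number mu = 3.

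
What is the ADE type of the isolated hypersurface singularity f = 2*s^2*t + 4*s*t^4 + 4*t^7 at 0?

D_8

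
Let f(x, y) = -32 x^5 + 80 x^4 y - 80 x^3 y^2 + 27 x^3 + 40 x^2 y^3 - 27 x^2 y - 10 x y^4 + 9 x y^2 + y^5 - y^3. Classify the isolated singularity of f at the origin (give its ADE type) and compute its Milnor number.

Type E_{8}, Milnor number mu = 8.

The Hessian of f at 0 has rank 0. Corank 2; j^3 = (3*x - y)^3 is a perfect cube, so E-series; the 5-jet and mu = 8 give E_8.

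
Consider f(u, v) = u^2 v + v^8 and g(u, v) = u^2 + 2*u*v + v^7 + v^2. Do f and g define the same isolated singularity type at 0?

No.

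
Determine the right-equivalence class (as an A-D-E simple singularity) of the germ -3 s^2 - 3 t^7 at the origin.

The Hessian of f at 0 has rank 1. Corank 1: A-series; mu = 6 gives A_6.

A6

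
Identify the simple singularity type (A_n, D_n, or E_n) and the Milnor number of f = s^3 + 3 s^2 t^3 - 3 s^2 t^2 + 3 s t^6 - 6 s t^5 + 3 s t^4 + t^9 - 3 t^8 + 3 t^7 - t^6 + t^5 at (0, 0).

Type E8, Milnor number mu = 8.

The Hessian of f at 0 has rank 0. Corank 2; j^3 = s^3 is a perfect cube, so E-series; the 5-jet and mu = 8 give E_8.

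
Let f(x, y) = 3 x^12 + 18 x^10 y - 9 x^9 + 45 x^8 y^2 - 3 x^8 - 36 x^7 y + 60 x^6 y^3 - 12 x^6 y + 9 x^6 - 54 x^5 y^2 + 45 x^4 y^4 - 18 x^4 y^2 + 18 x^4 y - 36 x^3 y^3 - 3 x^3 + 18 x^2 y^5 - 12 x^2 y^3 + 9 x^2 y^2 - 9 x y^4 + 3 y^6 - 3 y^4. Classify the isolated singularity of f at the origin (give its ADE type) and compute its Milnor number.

Type E_6, Milnor number mu = 6.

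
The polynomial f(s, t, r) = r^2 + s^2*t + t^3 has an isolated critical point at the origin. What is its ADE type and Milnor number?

Type D_4, Milnor number mu = 4.

The Hessian of f at 0 has rank 1. Corank 2; j^3 = t*(s^2 + t^2) splits into three distinct lines over C (the quadratic factor has nonzero discriminant), so D_4.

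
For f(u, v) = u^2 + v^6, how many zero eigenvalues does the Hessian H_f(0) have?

1

The Hessian at 0 is [[2, 0], [0, 0]] of rank 1; hence corank 1.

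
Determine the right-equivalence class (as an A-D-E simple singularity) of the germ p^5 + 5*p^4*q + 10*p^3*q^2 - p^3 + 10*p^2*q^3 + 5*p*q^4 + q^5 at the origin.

The Hessian of f at 0 has rank 0. Corank 2; j^3 = -p^3 is a perfect cube, so E-series; the 5-jet and mu = 8 give E_8.

E_{8}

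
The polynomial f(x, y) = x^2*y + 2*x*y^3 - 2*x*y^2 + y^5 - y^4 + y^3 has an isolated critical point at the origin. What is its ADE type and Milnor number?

Type D5, Milnor number mu = 5.

The Hessian of f at 0 has rank 0. Corank 2; j^3 = y*(x - y)^2 has shape L^2 M (L != M), so D-series; mu = 5 gives D_5.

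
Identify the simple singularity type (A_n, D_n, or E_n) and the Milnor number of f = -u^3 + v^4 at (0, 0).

Type E6, Milnor number mu = 6.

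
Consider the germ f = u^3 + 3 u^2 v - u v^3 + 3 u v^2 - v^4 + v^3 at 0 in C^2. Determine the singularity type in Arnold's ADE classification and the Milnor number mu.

The Hessian of f at 0 has rank 0. Corank 2; j^3 = (u + v)^3 is a perfect cube, so E-series; the 4-jet and mu = 7 give E_7.

Type E_7, Milnor number mu = 7.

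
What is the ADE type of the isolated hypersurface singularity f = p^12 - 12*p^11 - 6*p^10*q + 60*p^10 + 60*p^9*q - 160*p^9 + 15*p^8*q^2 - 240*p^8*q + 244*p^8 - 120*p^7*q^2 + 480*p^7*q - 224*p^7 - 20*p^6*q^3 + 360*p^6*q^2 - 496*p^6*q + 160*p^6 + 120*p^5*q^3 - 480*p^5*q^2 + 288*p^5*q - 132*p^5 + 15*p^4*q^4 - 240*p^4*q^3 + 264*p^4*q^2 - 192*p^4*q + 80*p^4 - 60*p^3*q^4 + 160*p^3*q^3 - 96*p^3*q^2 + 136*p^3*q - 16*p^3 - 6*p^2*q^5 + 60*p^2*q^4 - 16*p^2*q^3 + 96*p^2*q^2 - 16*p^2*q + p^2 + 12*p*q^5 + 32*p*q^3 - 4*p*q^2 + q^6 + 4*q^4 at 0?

The Hessian of f at 0 has rank 1. Corank 1: A-series; mu = 5 gives A_5.

A5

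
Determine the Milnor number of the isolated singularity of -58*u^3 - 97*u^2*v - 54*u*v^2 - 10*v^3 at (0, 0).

4

The Hessian of f at 0 is [[0, 0], [0, 0]] with rank 0, so corank 2. A Groebner basis of the Jacobian ideal J(f) in C{u,v} is {v^3, u^2 - 6*v^2/13, u*v + 9*v^2/13}; counting standard monomials gives mu = 4. Corank 2; j^3 = -(2*u + v)*(29*u^2 + 34*u*v + 10*v^2) splits into three distinct lines over C (the quadratic factor has nonzero discriminant), so D_4.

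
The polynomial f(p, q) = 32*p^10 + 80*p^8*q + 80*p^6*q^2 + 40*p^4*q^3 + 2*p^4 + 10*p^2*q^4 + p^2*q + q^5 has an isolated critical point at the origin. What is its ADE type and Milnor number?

The Hessian of f at 0 is [[0, 0], [0, 0]] with rank 0, so corank 2. A Groebner basis of the Jacobian ideal J(f) in C{p,q} is {p^2/5 + q^4, p^3, p*q}; counting standard monomials gives mu = 6. Corank 2; j^3 = p^2*q has shape L^2 M (L != M), so D-series; mu = 6 gives D_6.

Type D_6, Milnor number mu = 6.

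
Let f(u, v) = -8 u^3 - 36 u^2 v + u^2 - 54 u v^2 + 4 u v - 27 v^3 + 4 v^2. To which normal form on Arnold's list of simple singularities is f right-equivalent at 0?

The Hessian of f at 0 has rank 1. Corank 1: A-series; mu = 2 gives A_2.

A_2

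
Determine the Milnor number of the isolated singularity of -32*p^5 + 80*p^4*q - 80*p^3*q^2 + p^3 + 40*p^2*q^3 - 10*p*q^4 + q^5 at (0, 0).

8

The Hessian of f at 0 is [[0, 0], [0, 0]] with rank 0, so corank 2. A Groebner basis of the Jacobian ideal J(f) in C{p,q} is {q^5, p*q^3 - q^4/8, p^2}; counting standard monomials gives mu = 8. Corank 2; j^3 = p^3 is a perfect cube, so E-series; the 5-jet and mu = 8 give E_8.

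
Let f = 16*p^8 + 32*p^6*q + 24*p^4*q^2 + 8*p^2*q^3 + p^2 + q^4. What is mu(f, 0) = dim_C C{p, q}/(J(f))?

The Hessian of f at 0 is [[2, 0], [0, 0]] with rank 1, so corank 1. A Groebner basis of the Jacobian ideal J(f) in C{p,q} is {q^3, p}; counting standard monomials gives mu = 3. Corank 1: A-series; mu = 3 gives A_3.

3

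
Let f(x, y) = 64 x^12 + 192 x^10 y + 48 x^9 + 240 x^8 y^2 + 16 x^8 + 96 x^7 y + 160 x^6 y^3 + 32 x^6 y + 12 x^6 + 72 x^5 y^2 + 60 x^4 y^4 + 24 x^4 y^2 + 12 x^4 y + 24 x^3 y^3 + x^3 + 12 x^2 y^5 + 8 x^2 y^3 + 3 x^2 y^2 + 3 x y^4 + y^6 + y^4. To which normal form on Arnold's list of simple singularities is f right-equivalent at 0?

E_6

The Hessian of f at 0 is [[0, 0], [0, 0]] with rank 0, so corank 2. A Groebner basis of the Jacobian ideal J(f) in C{x,y} is {x^3, x^2*y, x^2/2 + x*y^2, y^3}; counting standard monomials gives mu = 6. Corank 2; j^3 = x^3 is a perfect cube, so E-series; the 4-jet and mu = 6 give E_6.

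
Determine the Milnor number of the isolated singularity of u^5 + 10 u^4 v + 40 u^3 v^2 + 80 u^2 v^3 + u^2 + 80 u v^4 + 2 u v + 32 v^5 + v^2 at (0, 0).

4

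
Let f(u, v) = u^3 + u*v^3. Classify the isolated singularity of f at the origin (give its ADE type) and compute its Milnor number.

The Hessian of f at 0 is [[0, 0], [0, 0]] with rank 0, so corank 2. A Groebner basis of the Jacobian ideal J(f) in C{u,v} is {u^3, u*v^2, 3*u^2 + v^3}; counting standard monomials gives mu = 7. Corank 2; j^3 = u^3 is a perfect cube, so E-series; the 4-jet and mu = 7 give E_7.

Type E_{7}, Milnor number mu = 7.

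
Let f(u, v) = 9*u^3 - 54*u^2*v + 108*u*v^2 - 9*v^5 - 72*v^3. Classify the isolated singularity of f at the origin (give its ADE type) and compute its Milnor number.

Type E_8, Milnor number mu = 8.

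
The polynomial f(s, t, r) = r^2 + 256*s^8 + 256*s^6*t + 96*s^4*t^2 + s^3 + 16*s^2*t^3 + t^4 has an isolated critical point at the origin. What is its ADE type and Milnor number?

Type E6, Milnor number mu = 6.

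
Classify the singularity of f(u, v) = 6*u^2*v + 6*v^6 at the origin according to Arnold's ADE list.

D_7

The Hessian of f at 0 has rank 0. Corank 2; j^3 = 6*u^2*v has shape L^2 M (L != M), so D-series; mu = 7 gives D_7.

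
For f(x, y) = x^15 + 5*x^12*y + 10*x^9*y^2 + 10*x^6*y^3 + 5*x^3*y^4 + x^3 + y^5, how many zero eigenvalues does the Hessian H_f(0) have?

The Hessian at 0 is [[0, 0], [0, 0]] of rank 0; hence corank 2.

2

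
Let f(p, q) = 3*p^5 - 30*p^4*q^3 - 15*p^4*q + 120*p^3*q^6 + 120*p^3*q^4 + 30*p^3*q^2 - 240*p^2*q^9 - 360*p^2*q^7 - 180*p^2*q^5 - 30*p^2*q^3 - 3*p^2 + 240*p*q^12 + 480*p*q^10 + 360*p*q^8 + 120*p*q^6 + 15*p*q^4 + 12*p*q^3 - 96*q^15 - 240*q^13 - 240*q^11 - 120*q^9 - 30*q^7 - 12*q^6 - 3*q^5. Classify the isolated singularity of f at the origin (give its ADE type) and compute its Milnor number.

Type A_4, Milnor number mu = 4.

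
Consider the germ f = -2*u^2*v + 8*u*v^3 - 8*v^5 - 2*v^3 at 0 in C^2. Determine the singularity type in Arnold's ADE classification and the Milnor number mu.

Type D_{4}, Milnor number mu = 4.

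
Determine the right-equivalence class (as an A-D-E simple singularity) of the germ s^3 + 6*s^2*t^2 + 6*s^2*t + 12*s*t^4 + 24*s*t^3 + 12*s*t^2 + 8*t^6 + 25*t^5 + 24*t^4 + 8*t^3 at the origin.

E8

The Hessian of f at 0 is [[0, 0], [0, 0]] with rank 0, so corank 2. A Groebner basis of the Jacobian ideal J(f) in C{s,t} is {t^4, s^3 + 6*s^2*t - 3*s^2 - 12*s*t - 16*t^3 - 12*t^2, s^2/4 + s*t^2 + s*t + 2*t^3 + t^2}; counting standard monomials gives mu = 8. Corank 2; j^3 = (s + 2*t)^3 is a perfect cube, so E-series; the 5-jet and mu = 8 give E_8.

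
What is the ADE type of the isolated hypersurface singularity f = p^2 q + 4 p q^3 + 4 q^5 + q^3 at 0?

The Hessian of f at 0 has rank 0. Corank 2; j^3 = q*(p^2 + q^2) splits into three distinct lines over C (the quadratic factor has nonzero discriminant), so D_4.

D_4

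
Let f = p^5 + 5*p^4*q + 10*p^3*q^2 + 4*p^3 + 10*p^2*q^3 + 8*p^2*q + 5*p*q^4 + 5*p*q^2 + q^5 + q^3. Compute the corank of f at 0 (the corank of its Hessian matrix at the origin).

2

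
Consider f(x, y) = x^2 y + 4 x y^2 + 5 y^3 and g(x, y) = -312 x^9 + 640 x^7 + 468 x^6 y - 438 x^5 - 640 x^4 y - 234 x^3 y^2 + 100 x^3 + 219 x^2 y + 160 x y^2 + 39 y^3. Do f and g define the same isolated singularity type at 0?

Yes.

The Hessian of f at 0 is [[0, 0], [0, 0]] with rank 0, so corank 2. A Groebner basis of the Jacobian ideal J(f) in C{x,y} is {y^3, x^2 - y^2, x*y + 2*y^2}; counting standard monomials gives mu = 4. Corank 2; j^3 = y*(x^2 + 4*x*y + 5*y^2) splits into three distinct lines over C (the quadratic factor has nonzero discriminant), so D_4. The Hessian of g at 0 is [[0, 0], [0, 0]] with rank 0, so corank 2. A Groebner basis of the Jacobian ideal J(g) in C{x,y} is {y^3, x^2 - 23*y^2/39, x*y + 10*y^2/13}; counting standard monomials gives mu = 4. Corank 2; j^3 = (4*x + 3*y)*(25*x^2 + 36*x*y + 13*y^2) splits into three distinct lines over C (the quadratic factor has nonzero discriminant), so D_4. Both have type D_4, hence right-equivalent.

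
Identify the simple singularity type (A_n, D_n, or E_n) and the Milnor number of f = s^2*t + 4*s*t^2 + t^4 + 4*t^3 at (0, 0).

The Hessian of f at 0 has rank 0. Corank 2; j^3 = t*(s + 2*t)^2 has shape L^2 M (L != M), so D-series; mu = 5 gives D_5.

Type D5, Milnor number mu = 5.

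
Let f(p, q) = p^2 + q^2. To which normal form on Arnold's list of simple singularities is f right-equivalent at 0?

A_{1}

The Hessian of f at 0 has rank 2. Corank 0: nondegenerate Morse point, so A_1.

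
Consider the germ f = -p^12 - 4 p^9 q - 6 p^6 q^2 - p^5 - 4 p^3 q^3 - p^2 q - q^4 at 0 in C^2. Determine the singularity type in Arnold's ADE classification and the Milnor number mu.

Type D_5, Milnor number mu = 5.

The Hessian of f at 0 is [[0, 0], [0, 0]] with rank 0, so corank 2. A Groebner basis of the Jacobian ideal J(f) in C{p,q} is {p^3, p^2/4 + q^3, p*q}; counting standard monomials gives mu = 5. Corank 2; j^3 = -p^2*q has shape L^2 M (L != M), so D-series; mu = 5 gives D_5.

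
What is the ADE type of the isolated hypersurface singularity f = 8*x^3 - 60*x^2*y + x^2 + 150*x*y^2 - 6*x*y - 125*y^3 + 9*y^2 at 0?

The Hessian of f at 0 has rank 1. Corank 1: A-series; mu = 2 gives A_2.

A_{2}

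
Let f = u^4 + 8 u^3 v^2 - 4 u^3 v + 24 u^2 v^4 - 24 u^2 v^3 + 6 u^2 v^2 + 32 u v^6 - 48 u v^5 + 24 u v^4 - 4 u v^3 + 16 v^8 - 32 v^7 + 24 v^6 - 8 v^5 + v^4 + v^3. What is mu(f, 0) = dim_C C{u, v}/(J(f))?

The Hessian of f at 0 has rank 0. Corank 2; j^3 = v^3 is a perfect cube, so E-series; the 4-jet and mu = 6 give E_6.

6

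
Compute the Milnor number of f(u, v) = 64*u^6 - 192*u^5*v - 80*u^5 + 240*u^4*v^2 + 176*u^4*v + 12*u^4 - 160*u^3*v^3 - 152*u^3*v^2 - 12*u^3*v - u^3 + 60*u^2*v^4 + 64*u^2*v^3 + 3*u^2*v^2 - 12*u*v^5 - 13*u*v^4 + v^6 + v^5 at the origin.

8

The Hessian of f at 0 is [[0, 0], [0, 0]] with rank 0, so corank 2. A Groebner basis of the Jacobian ideal J(f) in C{u,v} is {u^2/16 + u*v^3 - u*v^2/8, u^2/2 - u*v^2 + v^4, u^3, u^2*v + u^2/8 - u*v^2/4}; counting standard monomials gives mu = 8. Corank 2; j^3 = -u^3 is a perfect cube, so E-series; the 5-jet and mu = 8 give E_8.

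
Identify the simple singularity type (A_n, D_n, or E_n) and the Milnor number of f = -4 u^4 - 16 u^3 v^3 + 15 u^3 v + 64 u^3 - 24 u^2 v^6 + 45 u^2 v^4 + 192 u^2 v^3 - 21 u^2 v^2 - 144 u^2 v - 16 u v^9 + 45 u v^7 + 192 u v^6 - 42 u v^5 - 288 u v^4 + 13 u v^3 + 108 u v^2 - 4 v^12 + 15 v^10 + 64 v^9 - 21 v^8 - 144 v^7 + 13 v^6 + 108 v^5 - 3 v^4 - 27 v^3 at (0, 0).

The Hessian of f at 0 has rank 0. Corank 2; j^3 = (4*u - 3*v)^3 is a perfect cube, so E-series; the 4-jet and mu = 7 give E_7.

Type E7, Milnor number mu = 7.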